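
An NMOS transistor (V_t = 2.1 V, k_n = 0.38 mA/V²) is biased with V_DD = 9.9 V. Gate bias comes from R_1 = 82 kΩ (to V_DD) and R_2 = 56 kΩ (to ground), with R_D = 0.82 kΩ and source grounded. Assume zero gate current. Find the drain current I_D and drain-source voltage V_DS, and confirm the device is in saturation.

I_D ≈ 0.7 mA, V_DS ≈ 9.3 V

V_G = V_DD·R_2/(R_1+R_2) = 9.9×56/138 = 4.02 V. With the source grounded, V_GS = V_G = 4.02 V.
Assume saturation: I_D = (k_n/2)(V_GS − V_t)² = (0.38/2)×(4.02 − 2.1)² = 0.19×1.92² = 0.699 mA.
V_DS = V_DD − I_D·R_D = 9.9 − 0.699×0.82 = 9.33 V.
Saturation requires V_DS ≥ V_GS − V_t = 1.92 V; 9.33 ≥ 1.92 ✓.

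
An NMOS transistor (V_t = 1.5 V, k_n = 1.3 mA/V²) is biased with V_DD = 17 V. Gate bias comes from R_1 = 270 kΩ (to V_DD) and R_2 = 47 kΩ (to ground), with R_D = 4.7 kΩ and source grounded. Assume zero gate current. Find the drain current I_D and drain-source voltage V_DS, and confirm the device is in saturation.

I_D ≈ 0.68 mA, V_DS ≈ 14 V

V_G = V_DD·R_2/(R_1+R_2) = 17×47/317 = 2.52 V. With the source grounded, V_GS = V_G = 2.52 V.
Assume saturation: I_D = (k_n/2)(V_GS − V_t)² = (1.3/2)×(2.52 − 1.5)² = 0.65×1.02² = 0.677 mA.
V_DS = V_DD − I_D·R_D = 17 − 0.677×4.7 = 13.8 V.
Saturation requires V_DS ≥ V_GS − V_t = 1.02 V; 13.8 ≥ 1.02 ✓.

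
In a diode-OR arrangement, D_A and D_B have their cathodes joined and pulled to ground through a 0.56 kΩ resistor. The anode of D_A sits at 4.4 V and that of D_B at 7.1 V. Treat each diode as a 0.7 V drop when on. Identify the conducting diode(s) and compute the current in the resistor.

Only D_B conducts; I_R ≈ 11 mA

Assume both conduct. Then node N would need to be at both 4.4−0.7 = 3.7 V and 7.1−0.7 = 6.4 V, which is impossible.
Assume only D_B conducts: V_N = 7.1 − 0.7 = 6.4 V, so I_R = 6.4/0.56 = 11.4 mA.
Check D_A: its anode-to-cathode voltage is 4.4 − 6.4 = -2 V < 0.7 V, so it is off. The assumption is consistent.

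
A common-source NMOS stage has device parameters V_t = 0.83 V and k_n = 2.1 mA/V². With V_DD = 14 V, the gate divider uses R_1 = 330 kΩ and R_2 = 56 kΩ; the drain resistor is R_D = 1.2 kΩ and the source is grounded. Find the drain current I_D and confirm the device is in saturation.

I_D ≈ 1.5 mA

V_G = V_DD·R_2/(R_1+R_2) = 14×56/386 = 2.03 V. With the source grounded, V_GS = V_G = 2.03 V.
Assume saturation: I_D = (k_n/2)(V_GS − V_t)² = (2.1/2)×(2.03 − 0.83)² = 1.05×1.2² = 1.51 mA.
V_DS = V_DD − I_D·R_D = 14 − 1.51×1.2 = 12.2 V.
Saturation requires V_DS ≥ V_GS − V_t = 1.2 V; 12.2 ≥ 1.2 ✓.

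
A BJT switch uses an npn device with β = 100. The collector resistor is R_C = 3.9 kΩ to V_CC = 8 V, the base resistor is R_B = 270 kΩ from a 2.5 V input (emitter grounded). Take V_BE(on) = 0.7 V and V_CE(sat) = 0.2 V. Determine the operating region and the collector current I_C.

active; I_C ≈ 0.67 mA

Assume active. Base-emitter loop: I_B = (V_BB − V_BE)/R_B = (2.5 − 0.7)/270 = 0.00667 mA.
I_C = β·I_B = 100×0.00667 = 0.667 mA.
V_CE = V_CC − I_C·R_C = 8 − 0.667×3.9 = 5.4 V > V_CE(sat), so the active-region assumption holds.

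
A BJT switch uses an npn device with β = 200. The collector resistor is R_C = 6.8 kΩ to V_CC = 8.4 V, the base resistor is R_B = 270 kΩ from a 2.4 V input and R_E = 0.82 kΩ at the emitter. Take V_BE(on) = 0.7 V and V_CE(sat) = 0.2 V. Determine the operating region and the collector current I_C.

Assume active. Base-emitter loop: I_B = (V_BB − V_BE)/(R_B + (β+1)R_E) = (2.4 − 0.7)/(270 + 201×0.82) = 0.00391 mA.
I_C = β·I_B = 200×0.00391 = 0.782 mA.
V_CE = V_CC − I_C·R_C − I_E·R_E = 8.4 − 0.782×6.8 − 0.786×0.82 = 2.44 V > V_CE(sat), so the active-region assumption holds.

active; I_C ≈ 0.78 mA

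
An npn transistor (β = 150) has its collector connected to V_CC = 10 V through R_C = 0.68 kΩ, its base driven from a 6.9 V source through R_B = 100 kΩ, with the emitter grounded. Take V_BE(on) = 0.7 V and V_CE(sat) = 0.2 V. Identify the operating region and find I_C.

active; I_C ≈ 9.3 mA

Assume active. Base-emitter loop: I_B = (V_BB − V_BE)/R_B = (6.9 − 0.7)/100 = 0.062 mA.
I_C = β·I_B = 150×0.062 = 9.3 mA.
V_CE = V_CC − I_C·R_C = 10 − 9.3×0.68 = 3.68 V > V_CE(sat), so the active-region assumption holds.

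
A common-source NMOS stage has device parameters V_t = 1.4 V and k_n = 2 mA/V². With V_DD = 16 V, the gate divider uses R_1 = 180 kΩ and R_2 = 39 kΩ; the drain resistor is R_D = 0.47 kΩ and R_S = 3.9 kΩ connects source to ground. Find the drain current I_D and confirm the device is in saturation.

V_G = V_DD·R_2/(R_1+R_2) = 16×39/219 = 2.85 V.
Assume saturation: I_D = (k_n/2)(V_GS − V_t)² with V_GS = V_G − I_D·R_S = 2.85 − 3.9·I_D.
Substituting gives 15.2·I_D² − 12.3·I_D + 2.1 = 0, with roots I_D = 0.245 or 0.564 mA.
The root I_D = 0.564 mA gives V_GS = 0.649 V ≤ V_t, so take I_D = 0.245 mA.
Then V_GS = 1.89 V and V_DS = V_DD − I_D(R_D+R_S) = 16 − 0.245×4.37 = 14.9 V.
Saturation requires V_DS ≥ V_GS − V_t = 0.495 V; 14.9 ≥ 0.495 ✓.

I_D ≈ 0.24 mA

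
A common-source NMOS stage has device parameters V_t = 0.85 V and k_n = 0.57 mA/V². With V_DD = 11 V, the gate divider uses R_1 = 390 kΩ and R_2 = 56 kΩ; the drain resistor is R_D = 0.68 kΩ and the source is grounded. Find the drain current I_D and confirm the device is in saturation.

V_G = V_DD·R_2/(R_1+R_2) = 11×56/446 = 1.38 V. With the source grounded, V_GS = V_G = 1.38 V.
Assume saturation: I_D = (k_n/2)(V_GS − V_t)² = (0.57/2)×(1.38 − 0.85)² = 0.285×0.531² = 0.0804 mA.
V_DS = V_DD − I_D·R_D = 11 − 0.0804×0.68 = 10.9 V.
Saturation requires V_DS ≥ V_GS − V_t = 0.531 V; 10.9 ≥ 0.531 ✓.

I_D ≈ 0.08 mA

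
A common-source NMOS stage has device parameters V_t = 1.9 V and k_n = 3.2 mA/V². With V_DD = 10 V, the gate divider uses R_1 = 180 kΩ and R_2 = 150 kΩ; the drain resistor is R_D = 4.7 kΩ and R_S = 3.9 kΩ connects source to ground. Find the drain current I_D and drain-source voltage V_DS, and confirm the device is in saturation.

V_G = V_DD·R_2/(R_1+R_2) = 10×150/330 = 4.55 V.
Assume saturation: I_D = (k_n/2)(V_GS − V_t)² with V_GS = V_G − I_D·R_S = 4.55 − 3.9·I_D.
Substituting gives 24.3·I_D² − 34·I_D + 11.2 = 0, with roots I_D = 0.531 or 0.867 mA.
The root I_D = 0.867 mA gives V_GS = 1.16 V ≤ V_t, so take I_D = 0.531 mA.
Then V_GS = 2.48 V and V_DS = V_DD − I_D(R_D+R_S) = 10 − 0.531×8.6 = 5.44 V.
Saturation requires V_DS ≥ V_GS − V_t = 0.576 V; 5.44 ≥ 0.576 ✓.

I_D ≈ 0.53 mA, V_DS ≈ 5.4 V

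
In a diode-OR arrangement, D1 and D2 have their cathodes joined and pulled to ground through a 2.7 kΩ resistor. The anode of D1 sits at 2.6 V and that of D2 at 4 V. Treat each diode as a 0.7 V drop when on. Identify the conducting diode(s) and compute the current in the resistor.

Only D2 conducts; I_R ≈ 1.2 mA

Assume both conduct. Then node N would need to be at both 2.6−0.7 = 1.9 V and 4−0.7 = 3.3 V, which is impossible.
Assume only D2 conducts: V_N = 4 − 0.7 = 3.3 V, so I_R = 3.3/2.7 = 1.22 mA.
Check D1: its anode-to-cathode voltage is 2.6 − 3.3 = -0.7 V < 0.7 V, so it is off. The assumption is consistent.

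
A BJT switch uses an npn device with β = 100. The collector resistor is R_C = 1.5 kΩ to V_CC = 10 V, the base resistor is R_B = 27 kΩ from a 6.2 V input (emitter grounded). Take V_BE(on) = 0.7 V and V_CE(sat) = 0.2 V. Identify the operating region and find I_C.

saturation; I_C ≈ 6.5 mA

Assume active: I_B = (6.2 − 0.7)/27 = 0.204 mA, giving I_C = β·I_B = 20.4 mA.
But then V_CE = 10 − 20.4×1.5 = -20.6 V < V_CE(sat) = 0.2 V — impossible in the active region.
So the transistor is saturated. With V_CE = 0.2 V, I_C = (V_CC − 0.2)/R_C = 9.8/1.5 = 6.53 mA.
Check: β·I_B = 20.4 mA > I_C = 6.53 mA, confirming saturation.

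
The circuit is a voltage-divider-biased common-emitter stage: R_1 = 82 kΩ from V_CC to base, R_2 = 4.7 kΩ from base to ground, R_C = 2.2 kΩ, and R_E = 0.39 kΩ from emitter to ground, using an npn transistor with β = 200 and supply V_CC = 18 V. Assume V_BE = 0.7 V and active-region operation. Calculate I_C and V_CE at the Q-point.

I_C ≈ 0.67 mA, V_CE ≈ 16 V

Thevenize the base divider: V_Th = V_CC·R_2/(R_1+R_2) = 18×4.7/86.7 = 0.976 V, R_Th = R_1‖R_2 = 4.45 kΩ.
Base-emitter loop: V_Th = I_B·R_Th + V_BE + (β+1)I_B·R_E, so I_B = (0.976 − 0.7) / (4.45 + 201×0.39) = 0.00333 mA.
I_C = β·I_B = 200×0.00333 = 0.666 mA, and I_E = (β+1)I_B = 0.669 mA.
V_CE = V_CC − I_C·R_C − I_E·R_E = 18 − 0.666×2.2 − 0.669×0.39 = 16.3 V.
V_CE = 16.3 V > 0.2 V confirms active-region operation.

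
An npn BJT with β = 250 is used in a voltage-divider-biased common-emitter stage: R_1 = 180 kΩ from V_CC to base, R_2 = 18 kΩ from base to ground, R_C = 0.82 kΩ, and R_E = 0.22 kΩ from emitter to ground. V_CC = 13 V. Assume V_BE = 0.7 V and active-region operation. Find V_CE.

V_CE ≈ 11 V

Thevenize the base divider: V_Th = V_CC·R_2/(R_1+R_2) = 13×18/198 = 1.18 V, R_Th = R_1‖R_2 = 16.4 kΩ.
Base-emitter loop: V_Th = I_B·R_Th + V_BE + (β+1)I_B·R_E, so I_B = (1.18 − 0.7) / (16.4 + 251×0.22) = 0.00673 mA.
I_C = β·I_B = 250×0.00673 = 1.68 mA, and I_E = (β+1)I_B = 1.69 mA.
V_CE = V_CC − I_C·R_C − I_E·R_E = 13 − 1.68×0.82 − 1.69×0.22 = 11.2 V.
V_CE = 11.2 V > 0.2 V confirms active-region operation.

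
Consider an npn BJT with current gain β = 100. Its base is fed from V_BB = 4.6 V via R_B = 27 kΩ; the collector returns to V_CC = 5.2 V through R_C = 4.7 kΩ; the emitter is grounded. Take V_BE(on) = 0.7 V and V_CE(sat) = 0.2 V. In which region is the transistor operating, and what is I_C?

saturation; I_C ≈ 1.1 mA

Assume active: I_B = (4.6 − 0.7)/27 = 0.144 mA, giving I_C = β·I_B = 14.4 mA.
But then V_CE = 5.2 − 14.4×4.7 = -62.7 V < V_CE(sat) = 0.2 V — impossible in the active region.
So the transistor is saturated. With V_CE = 0.2 V, I_C = (V_CC − 0.2)/R_C = 5/4.7 = 1.06 mA.
Check: β·I_B = 14.4 mA > I_C = 1.06 mA, confirming saturation.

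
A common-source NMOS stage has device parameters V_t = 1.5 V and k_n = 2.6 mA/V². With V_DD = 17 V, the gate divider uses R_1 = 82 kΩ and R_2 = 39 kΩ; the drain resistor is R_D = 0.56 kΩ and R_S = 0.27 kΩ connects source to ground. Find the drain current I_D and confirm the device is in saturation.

I_D ≈ 6.5 mA

V_G = V_DD·R_2/(R_1+R_2) = 17×39/121 = 5.48 V.
Assume saturation: I_D = (k_n/2)(V_GS − V_t)² with V_GS = V_G − I_D·R_S = 5.48 − 0.27·I_D.
Substituting gives 0.0948·I_D² − 3.79·I_D + 20.6 = 0, with roots I_D = 6.47 or 33.6 mA.
The root I_D = 33.6 mA gives V_GS = -3.58 V ≤ V_t, so take I_D = 6.47 mA.
Then V_GS = 3.73 V and V_DS = V_DD − I_D(R_D+R_S) = 17 − 6.47×0.83 = 11.6 V.
Saturation requires V_DS ≥ V_GS − V_t = 2.23 V; 11.6 ≥ 2.23 ✓.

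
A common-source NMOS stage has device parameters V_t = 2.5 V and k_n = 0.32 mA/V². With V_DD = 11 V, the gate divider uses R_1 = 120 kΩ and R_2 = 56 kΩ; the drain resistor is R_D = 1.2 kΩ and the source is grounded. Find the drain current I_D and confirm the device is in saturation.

V_G = V_DD·R_2/(R_1+R_2) = 11×56/176 = 3.5 V. With the source grounded, V_GS = V_G = 3.5 V.
Assume saturation: I_D = (k_n/2)(V_GS − V_t)² = (0.32/2)×(3.5 − 2.5)² = 0.16×1² = 0.16 mA.
V_DS = V_DD − I_D·R_D = 11 − 0.16×1.2 = 10.8 V.
Saturation requires V_DS ≥ V_GS − V_t = 1 V; 10.8 ≥ 1 ✓.

I_D ≈ 0.16 mA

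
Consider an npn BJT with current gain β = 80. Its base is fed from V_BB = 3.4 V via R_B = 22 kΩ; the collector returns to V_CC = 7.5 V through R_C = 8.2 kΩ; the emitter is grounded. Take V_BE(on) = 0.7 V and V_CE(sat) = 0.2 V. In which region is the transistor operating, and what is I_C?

Assume active: I_B = (3.4 − 0.7)/22 = 0.123 mA, giving I_C = β·I_B = 9.82 mA.
But then V_CE = 7.5 − 9.82×8.2 = -73 V < V_CE(sat) = 0.2 V — impossible in the active region.
So the transistor is saturated. With V_CE = 0.2 V, I_C = (V_CC − 0.2)/R_C = 7.3/8.2 = 0.89 mA.
Check: β·I_B = 9.82 mA > I_C = 0.89 mA, confirming saturation.

saturation; I_C ≈ 0.89 mA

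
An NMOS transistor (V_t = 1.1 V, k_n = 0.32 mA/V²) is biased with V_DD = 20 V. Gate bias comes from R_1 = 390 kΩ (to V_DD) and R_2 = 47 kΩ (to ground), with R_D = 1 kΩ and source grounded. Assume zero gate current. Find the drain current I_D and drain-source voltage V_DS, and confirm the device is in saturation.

V_G = V_DD·R_2/(R_1+R_2) = 20×47/437 = 2.15 V. With the source grounded, V_GS = V_G = 2.15 V.
Assume saturation: I_D = (k_n/2)(V_GS − V_t)² = (0.32/2)×(2.15 − 1.1)² = 0.16×1.05² = 0.177 mA.
V_DS = V_DD − I_D·R_D = 20 − 0.177×1 = 19.8 V.
Saturation requires V_DS ≥ V_GS − V_t = 1.05 V; 19.8 ≥ 1.05 ✓.

I_D ≈ 0.18 mA, V_DS ≈ 20 V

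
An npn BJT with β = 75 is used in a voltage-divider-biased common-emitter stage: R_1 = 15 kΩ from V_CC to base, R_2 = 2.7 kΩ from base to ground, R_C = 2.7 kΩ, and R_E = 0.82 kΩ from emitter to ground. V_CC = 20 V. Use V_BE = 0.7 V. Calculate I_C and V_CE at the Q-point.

I_C ≈ 2.7 mA, V_CE ≈ 10 V

Thevenize the base divider: V_Th = V_CC·R_2/(R_1+R_2) = 20×2.7/17.7 = 3.05 V, R_Th = R_1‖R_2 = 2.29 kΩ.
Base-emitter loop: V_Th = I_B·R_Th + V_BE + (β+1)I_B·R_E, so I_B = (3.05 − 0.7) / (2.29 + 76×0.82) = 0.0364 mA.
I_C = β·I_B = 75×0.0364 = 2.73 mA, and I_E = (β+1)I_B = 2.77 mA.
V_CE = V_CC − I_C·R_C − I_E·R_E = 20 − 2.73×2.7 − 2.77×0.82 = 10.4 V.
V_CE = 10.4 V > 0.2 V confirms active-region operation.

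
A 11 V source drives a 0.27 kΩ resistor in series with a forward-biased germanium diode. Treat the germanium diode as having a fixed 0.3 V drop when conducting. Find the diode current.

KVL around the loop: 11 = V_D + I·R = 0.3 + I × 0.27 kΩ.
So I = (11 − 0.3) / 0.27 kΩ = 10.7 / 0.27 = 39.6 mA.

I ≈ 40 mA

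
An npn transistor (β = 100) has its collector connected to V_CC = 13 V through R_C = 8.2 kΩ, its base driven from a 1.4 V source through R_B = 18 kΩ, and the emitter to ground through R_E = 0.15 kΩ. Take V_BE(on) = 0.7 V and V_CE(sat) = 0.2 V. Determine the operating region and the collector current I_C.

saturation; I_C ≈ 1.5 mA

Assume active: I_B = (1.4 − 0.7)/(18 + 101×0.15) = 0.0211 mA, I_C = β·I_B = 2.11 mA.
Then V_CE = 13 − 2.11×8.2 − 2.13×0.15 = -4.64 V < 0.2 V — the active assumption fails.
Re-solve with V_CE = 0.2 V. KCL at the emitter: V_E/R_E = (V_BB−0.7−V_E)/R_B + (V_CC−0.2−V_E)/R_C, giving V_E = 0.234 V.
I_C = (V_CC − 0.2 − V_E)/R_C = (12.8 − 0.234)/8.2 = 1.53 mA.
Check: I_B = (0.7 − 0.234)/18 = 0.0259 mA, and β·I_B = 2.59 mA > I_C, confirming saturation.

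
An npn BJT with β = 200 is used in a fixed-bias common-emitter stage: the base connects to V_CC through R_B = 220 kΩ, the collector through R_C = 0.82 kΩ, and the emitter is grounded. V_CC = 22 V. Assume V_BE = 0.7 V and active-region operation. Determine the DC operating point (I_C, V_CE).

I_C ≈ 19 mA, V_CE ≈ 6.1 V

Base loop: V_CC = I_B·R_B + V_BE, so I_B = (22 − 0.7)/220 kΩ = 0.0968 mA.
In the active region I_C = β·I_B = 200 × 0.0968 = 19.4 mA.
Collector loop: V_CE = V_CC − I_C·R_C = 22 − 19.4×0.82 = 6.12 V.
Since V_CE = 6.12 V > V_CE(sat) ≈ 0.2 V, the transistor is in the active region as assumed.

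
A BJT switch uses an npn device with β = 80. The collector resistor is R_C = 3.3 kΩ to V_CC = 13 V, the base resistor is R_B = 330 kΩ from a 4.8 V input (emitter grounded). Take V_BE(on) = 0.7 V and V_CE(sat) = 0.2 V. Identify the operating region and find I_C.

active; I_C ≈ 0.99 mA

Assume active. Base-emitter loop: I_B = (V_BB − V_BE)/R_B = (4.8 − 0.7)/330 = 0.0124 mA.
I_C = β·I_B = 80×0.0124 = 0.994 mA.
V_CE = V_CC − I_C·R_C = 13 − 0.994×3.3 = 9.72 V > V_CE(sat), so the active-region assumption holds.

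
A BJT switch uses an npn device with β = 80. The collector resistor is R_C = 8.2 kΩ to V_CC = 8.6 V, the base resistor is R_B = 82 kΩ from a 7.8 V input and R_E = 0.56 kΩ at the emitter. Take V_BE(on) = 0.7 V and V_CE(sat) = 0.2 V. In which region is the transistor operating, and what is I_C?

saturation; I_C ≈ 0.95 mA

Assume active: I_B = (7.8 − 0.7)/(82 + 81×0.56) = 0.0557 mA, I_C = β·I_B = 4.46 mA.
Then V_CE = 8.6 − 4.46×8.2 − 4.52×0.56 = -30.5 V < 0.2 V — the active assumption fails.
Re-solve with V_CE = 0.2 V. KCL at the emitter: V_E/R_E = (V_BB−0.7−V_E)/R_B + (V_CC−0.2−V_E)/R_C, giving V_E = 0.579 V.
I_C = (V_CC − 0.2 − V_E)/R_C = (8.4 − 0.579)/8.2 = 0.954 mA.
Check: I_B = (7.1 − 0.579)/82 = 0.0795 mA, and β·I_B = 6.36 mA > I_C, confirming saturation.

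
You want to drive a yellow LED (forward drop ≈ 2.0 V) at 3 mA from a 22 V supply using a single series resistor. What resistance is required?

The resistor drops V_S − V_D = 22 − 2.0 = 20 V at 3 mA.
R = 20 V / 3 mA = 6.67 kΩ.

R ≈ 6.7 kΩ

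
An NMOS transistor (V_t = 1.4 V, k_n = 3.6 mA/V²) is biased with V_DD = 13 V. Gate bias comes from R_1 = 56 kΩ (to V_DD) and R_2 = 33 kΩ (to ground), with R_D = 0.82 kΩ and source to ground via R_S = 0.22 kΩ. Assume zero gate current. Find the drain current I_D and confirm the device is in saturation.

I_D ≈ 6.7 mA

V_G = V_DD·R_2/(R_1+R_2) = 13×33/89 = 4.82 V.
Assume saturation: I_D = (k_n/2)(V_GS − V_t)² with V_GS = V_G − I_D·R_S = 4.82 − 0.22·I_D.
Substituting gives 0.0871·I_D² − 3.71·I_D + 21.1 = 0, with roots I_D = 6.75 or 35.8 mA.
The root I_D = 35.8 mA gives V_GS = -3.06 V ≤ V_t, so take I_D = 6.75 mA.
Then V_GS = 3.34 V and V_DS = V_DD − I_D(R_D+R_S) = 13 − 6.75×1.04 = 5.98 V.
Saturation requires V_DS ≥ V_GS − V_t = 1.94 V; 5.98 ≥ 1.94 ✓.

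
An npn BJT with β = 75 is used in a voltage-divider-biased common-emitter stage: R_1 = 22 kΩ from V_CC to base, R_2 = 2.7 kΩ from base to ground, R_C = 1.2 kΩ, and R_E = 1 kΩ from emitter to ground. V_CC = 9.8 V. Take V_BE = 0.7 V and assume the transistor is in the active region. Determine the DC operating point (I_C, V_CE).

Thevenize the base divider: V_Th = V_CC·R_2/(R_1+R_2) = 9.8×2.7/24.7 = 1.07 V, R_Th = R_1‖R_2 = 2.4 kΩ.
Base-emitter loop: V_Th = I_B·R_Th + V_BE + (β+1)I_B·R_E, so I_B = (1.07 − 0.7) / (2.4 + 76×1) = 0.00474 mA.
I_C = β·I_B = 75×0.00474 = 0.355 mA, and I_E = (β+1)I_B = 0.36 mA.
V_CE = V_CC − I_C·R_C − I_E·R_E = 9.8 − 0.355×1.2 − 0.36×1 = 9.01 V.
V_CE = 9.01 V > 0.2 V confirms active-region operation.

I_C ≈ 0.36 mA, V_CE ≈ 9 V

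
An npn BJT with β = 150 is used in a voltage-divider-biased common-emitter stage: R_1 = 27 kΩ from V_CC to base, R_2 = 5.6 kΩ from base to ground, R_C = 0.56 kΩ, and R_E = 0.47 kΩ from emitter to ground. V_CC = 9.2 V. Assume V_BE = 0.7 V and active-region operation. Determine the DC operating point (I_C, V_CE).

Thevenize the base divider: V_Th = V_CC·R_2/(R_1+R_2) = 9.2×5.6/32.6 = 1.58 V, R_Th = R_1‖R_2 = 4.64 kΩ.
Base-emitter loop: V_Th = I_B·R_Th + V_BE + (β+1)I_B·R_E, so I_B = (1.58 − 0.7) / (4.64 + 151×0.47) = 0.0116 mA.
I_C = β·I_B = 150×0.0116 = 1.75 mA, and I_E = (β+1)I_B = 1.76 mA.
V_CE = V_CC − I_C·R_C − I_E·R_E = 9.2 − 1.75×0.56 − 1.76×0.47 = 7.4 V.
V_CE = 7.4 V > 0.2 V confirms active-region operation.

I_C ≈ 1.7 mA, V_CE ≈ 7.4 V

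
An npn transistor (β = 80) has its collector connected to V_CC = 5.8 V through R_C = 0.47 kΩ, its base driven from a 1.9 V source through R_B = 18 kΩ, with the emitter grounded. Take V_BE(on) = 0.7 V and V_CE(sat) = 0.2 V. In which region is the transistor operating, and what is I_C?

active; I_C ≈ 5.3 mA

Assume active. Base-emitter loop: I_B = (V_BB − V_BE)/R_B = (1.9 − 0.7)/18 = 0.0667 mA.
I_C = β·I_B = 80×0.0667 = 5.33 mA.
V_CE = V_CC − I_C·R_C = 5.8 − 5.33×0.47 = 3.29 V > V_CE(sat), so the active-region assumption holds.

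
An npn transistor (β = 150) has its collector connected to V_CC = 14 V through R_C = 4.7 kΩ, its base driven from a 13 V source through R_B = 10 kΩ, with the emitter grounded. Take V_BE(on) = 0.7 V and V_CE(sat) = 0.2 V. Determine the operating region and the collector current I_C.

Assume active: I_B = (13 − 0.7)/10 = 1.23 mA, giving I_C = β·I_B = 184 mA.
But then V_CE = 14 − 184×4.7 = -853 V < V_CE(sat) = 0.2 V — impossible in the active region.
So the transistor is saturated. With V_CE = 0.2 V, I_C = (V_CC − 0.2)/R_C = 13.8/4.7 = 2.94 mA.
Check: β·I_B = 184 mA > I_C = 2.94 mA, confirming saturation.

saturation; I_C ≈ 2.9 mA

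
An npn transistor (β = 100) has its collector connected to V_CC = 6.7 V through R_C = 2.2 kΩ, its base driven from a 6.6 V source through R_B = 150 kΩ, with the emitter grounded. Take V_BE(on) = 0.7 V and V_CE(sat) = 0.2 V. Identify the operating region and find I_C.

Assume active: I_B = (6.6 − 0.7)/150 = 0.0393 mA, giving I_C = β·I_B = 3.93 mA.
But then V_CE = 6.7 − 3.93×2.2 = -1.95 V < V_CE(sat) = 0.2 V — impossible in the active region.
So the transistor is saturated. With V_CE = 0.2 V, I_C = (V_CC − 0.2)/R_C = 6.5/2.2 = 2.95 mA.
Check: β·I_B = 3.93 mA > I_C = 2.95 mA, confirming saturation.

saturation; I_C ≈ 3 mA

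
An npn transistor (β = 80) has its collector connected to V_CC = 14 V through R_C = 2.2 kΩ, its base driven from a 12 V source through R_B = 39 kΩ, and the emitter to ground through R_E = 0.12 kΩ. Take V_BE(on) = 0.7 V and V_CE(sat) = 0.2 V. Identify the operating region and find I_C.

saturation; I_C ≈ 5.9 mA

Assume active: I_B = (12 − 0.7)/(39 + 81×0.12) = 0.232 mA, I_C = β·I_B = 18.6 mA.
Then V_CE = 14 − 18.6×2.2 − 18.8×0.12 = -29.1 V < 0.2 V — the active assumption fails.
Re-solve with V_CE = 0.2 V. KCL at the emitter: V_E/R_E = (V_BB−0.7−V_E)/R_B + (V_CC−0.2−V_E)/R_C, giving V_E = 0.745 V.
I_C = (V_CC − 0.2 − V_E)/R_C = (13.8 − 0.745)/2.2 = 5.93 mA.
Check: I_B = (11.3 − 0.745)/39 = 0.271 mA, and β·I_B = 21.7 mA > I_C, confirming saturation.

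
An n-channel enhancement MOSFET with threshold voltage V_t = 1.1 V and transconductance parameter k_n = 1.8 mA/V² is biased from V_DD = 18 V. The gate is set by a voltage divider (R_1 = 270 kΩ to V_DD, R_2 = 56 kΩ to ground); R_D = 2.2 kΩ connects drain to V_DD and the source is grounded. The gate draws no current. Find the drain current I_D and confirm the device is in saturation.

I_D ≈ 3.6 mA

V_G = V_DD·R_2/(R_1+R_2) = 18×56/326 = 3.09 V. With the source grounded, V_GS = V_G = 3.09 V.
Assume saturation: I_D = (k_n/2)(V_GS − V_t)² = (1.8/2)×(3.09 − 1.1)² = 0.9×1.99² = 3.57 mA.
V_DS = V_DD − I_D·R_D = 18 − 3.57×2.2 = 10.1 V.
Saturation requires V_DS ≥ V_GS − V_t = 1.99 V; 10.1 ≥ 1.99 ✓.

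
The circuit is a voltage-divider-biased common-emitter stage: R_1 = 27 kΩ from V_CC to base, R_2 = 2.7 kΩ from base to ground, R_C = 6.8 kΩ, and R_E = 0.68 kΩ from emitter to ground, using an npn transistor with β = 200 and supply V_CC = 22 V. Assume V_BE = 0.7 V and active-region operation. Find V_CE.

V_CE ≈ 8 V

Thevenize the base divider: V_Th = V_CC·R_2/(R_1+R_2) = 22×2.7/29.7 = 2 V, R_Th = R_1‖R_2 = 2.45 kΩ.
Base-emitter loop: V_Th = I_B·R_Th + V_BE + (β+1)I_B·R_E, so I_B = (2 − 0.7) / (2.45 + 201×0.68) = 0.00934 mA.
I_C = β·I_B = 200×0.00934 = 1.87 mA, and I_E = (β+1)I_B = 1.88 mA.
V_CE = V_CC − I_C·R_C − I_E·R_E = 22 − 1.87×6.8 − 1.88×0.68 = 8.02 V.
V_CE = 8.02 V > 0.2 V confirms active-region operation.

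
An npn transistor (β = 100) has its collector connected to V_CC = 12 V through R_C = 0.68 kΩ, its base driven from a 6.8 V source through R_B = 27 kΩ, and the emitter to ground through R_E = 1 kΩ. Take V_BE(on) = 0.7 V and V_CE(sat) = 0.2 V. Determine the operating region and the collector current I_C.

Assume active. Base-emitter loop: I_B = (V_BB − V_BE)/(R_B + (β+1)R_E) = (6.8 − 0.7)/(27 + 101×1) = 0.0477 mA.
I_C = β·I_B = 100×0.0477 = 4.77 mA.
V_CE = V_CC − I_C·R_C − I_E·R_E = 12 − 4.77×0.68 − 4.81×1 = 3.95 V > V_CE(sat), so the active-region assumption holds.

active; I_C ≈ 4.8 mA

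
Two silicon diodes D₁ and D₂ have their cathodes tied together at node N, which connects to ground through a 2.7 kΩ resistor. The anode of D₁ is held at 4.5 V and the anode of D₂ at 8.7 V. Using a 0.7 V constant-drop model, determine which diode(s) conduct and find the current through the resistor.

Only D₂ conducts; I_R ≈ 3 mA

Assume both conduct. Then node N would need to be at both 4.5−0.7 = 3.8 V and 8.7−0.7 = 8 V, which is impossible.
Assume only D₂ conducts: V_N = 8.7 − 0.7 = 8 V, so I_R = 8/2.7 = 2.96 mA.
Check D₁: its anode-to-cathode voltage is 4.5 − 8 = -3.5 V < 0.7 V, so it is off. The assumption is consistent.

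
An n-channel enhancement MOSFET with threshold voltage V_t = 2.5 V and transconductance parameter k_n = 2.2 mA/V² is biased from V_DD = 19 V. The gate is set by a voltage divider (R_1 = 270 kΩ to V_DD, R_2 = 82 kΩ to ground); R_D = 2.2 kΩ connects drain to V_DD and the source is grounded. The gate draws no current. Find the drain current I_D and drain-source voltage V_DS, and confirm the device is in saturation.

I_D ≈ 4.1 mA, V_DS ≈ 10 V

V_G = V_DD·R_2/(R_1+R_2) = 19×82/352 = 4.43 V. With the source grounded, V_GS = V_G = 4.43 V.
Assume saturation: I_D = (k_n/2)(V_GS − V_t)² = (2.2/2)×(4.43 − 2.5)² = 1.1×1.93² = 4.08 mA.
V_DS = V_DD − I_D·R_D = 19 − 4.08×2.2 = 10 V.
Saturation requires V_DS ≥ V_GS − V_t = 1.93 V; 10 ≥ 1.93 ✓.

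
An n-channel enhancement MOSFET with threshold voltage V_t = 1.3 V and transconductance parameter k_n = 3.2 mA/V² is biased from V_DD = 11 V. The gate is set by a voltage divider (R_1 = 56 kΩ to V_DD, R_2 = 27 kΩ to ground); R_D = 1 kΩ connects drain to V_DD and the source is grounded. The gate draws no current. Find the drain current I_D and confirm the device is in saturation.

V_G = V_DD·R_2/(R_1+R_2) = 11×27/83 = 3.58 V. With the source grounded, V_GS = V_G = 3.58 V.
Assume saturation: I_D = (k_n/2)(V_GS − V_t)² = (3.2/2)×(3.58 − 1.3)² = 1.6×2.28² = 8.31 mA.
V_DS = V_DD − I_D·R_D = 11 − 8.31×1 = 2.69 V.
Saturation requires V_DS ≥ V_GS − V_t = 2.28 V; 2.69 ≥ 2.28 ✓.

I_D ≈ 8.3 mA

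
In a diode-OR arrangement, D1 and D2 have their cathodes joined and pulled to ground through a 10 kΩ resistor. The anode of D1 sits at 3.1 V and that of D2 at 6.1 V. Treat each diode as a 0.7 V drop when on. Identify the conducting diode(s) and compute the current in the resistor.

Only D2 conducts; I_R ≈ 0.54 mA

Assume both conduct. Then node N would need to be at both 3.1−0.7 = 2.4 V and 6.1−0.7 = 5.4 V, which is impossible.
Assume only D2 conducts: V_N = 6.1 − 0.7 = 5.4 V, so I_R = 5.4/10 = 0.54 mA.
Check D1: its anode-to-cathode voltage is 3.1 − 5.4 = -2.3 V < 0.7 V, so it is off. The assumption is consistent.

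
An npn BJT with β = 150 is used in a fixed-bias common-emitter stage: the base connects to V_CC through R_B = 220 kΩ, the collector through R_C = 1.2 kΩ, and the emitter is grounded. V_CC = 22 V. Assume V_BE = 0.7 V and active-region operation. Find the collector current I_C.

I_C ≈ 15 mA

Base loop: V_CC = I_B·R_B + V_BE, so I_B = (22 − 0.7)/220 kΩ = 0.0968 mA.
In the active region I_C = β·I_B = 150 × 0.0968 = 14.5 mA.
Collector loop: V_CE = V_CC − I_C·R_C = 22 − 14.5×1.2 = 4.57 V.
Since V_CE = 4.57 V > V_CE(sat) ≈ 0.2 V, the transistor is in the active region as assumed.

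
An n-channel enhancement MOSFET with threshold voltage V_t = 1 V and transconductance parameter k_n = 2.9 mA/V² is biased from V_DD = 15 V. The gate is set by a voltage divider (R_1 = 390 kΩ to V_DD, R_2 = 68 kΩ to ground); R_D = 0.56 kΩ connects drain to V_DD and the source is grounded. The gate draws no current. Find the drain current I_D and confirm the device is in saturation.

I_D ≈ 2.2 mA

V_G = V_DD·R_2/(R_1+R_2) = 15×68/458 = 2.23 V. With the source grounded, V_GS = V_G = 2.23 V.
Assume saturation: I_D = (k_n/2)(V_GS − V_t)² = (2.9/2)×(2.23 − 1)² = 1.45×1.23² = 2.18 mA.
V_DS = V_DD − I_D·R_D = 15 − 2.18×0.56 = 13.8 V.
Saturation requires V_DS ≥ V_GS − V_t = 1.23 V; 13.8 ≥ 1.23 ✓.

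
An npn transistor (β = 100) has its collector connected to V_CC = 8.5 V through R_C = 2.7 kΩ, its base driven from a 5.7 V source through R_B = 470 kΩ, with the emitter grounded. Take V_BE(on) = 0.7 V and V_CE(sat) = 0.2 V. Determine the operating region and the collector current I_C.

Assume active. Base-emitter loop: I_B = (V_BB − V_BE)/R_B = (5.7 − 0.7)/470 = 0.0106 mA.
I_C = β·I_B = 100×0.0106 = 1.06 mA.
V_CE = V_CC − I_C·R_C = 8.5 − 1.06×2.7 = 5.63 V > V_CE(sat), so the active-region assumption holds.

active; I_C ≈ 1.1 mA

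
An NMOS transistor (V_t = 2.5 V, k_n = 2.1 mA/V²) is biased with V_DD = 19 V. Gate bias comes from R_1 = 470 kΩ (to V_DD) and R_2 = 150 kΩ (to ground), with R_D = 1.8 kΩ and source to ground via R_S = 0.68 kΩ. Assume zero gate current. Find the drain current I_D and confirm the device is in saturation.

I_D ≈ 1.4 mA

V_G = V_DD·R_2/(R_1+R_2) = 19×150/620 = 4.6 V.
Assume saturation: I_D = (k_n/2)(V_GS − V_t)² with V_GS = V_G − I_D·R_S = 4.6 − 0.68·I_D.
Substituting gives 0.486·I_D² − 3.99·I_D + 4.62 = 0, with roots I_D = 1.39 or 6.84 mA.
The root I_D = 6.84 mA gives V_GS = -0.0515 V ≤ V_t, so take I_D = 1.39 mA.
Then V_GS = 3.65 V and V_DS = V_DD − I_D(R_D+R_S) = 19 − 1.39×2.48 = 15.6 V.
Saturation requires V_DS ≥ V_GS − V_t = 1.15 V; 15.6 ≥ 1.15 ✓.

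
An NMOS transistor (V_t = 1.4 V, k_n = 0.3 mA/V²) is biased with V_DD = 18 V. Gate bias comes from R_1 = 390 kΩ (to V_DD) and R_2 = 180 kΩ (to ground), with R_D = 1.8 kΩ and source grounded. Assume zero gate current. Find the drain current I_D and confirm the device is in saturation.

I_D ≈ 2.8 mA

V_G = V_DD·R_2/(R_1+R_2) = 18×180/570 = 5.68 V. With the source grounded, V_GS = V_G = 5.68 V.
Assume saturation: I_D = (k_n/2)(V_GS − V_t)² = (0.3/2)×(5.68 − 1.4)² = 0.15×4.28² = 2.75 mA.
V_DS = V_DD − I_D·R_D = 18 − 2.75×1.8 = 13 V.
Saturation requires V_DS ≥ V_GS − V_t = 4.28 V; 13 ≥ 4.28 ✓.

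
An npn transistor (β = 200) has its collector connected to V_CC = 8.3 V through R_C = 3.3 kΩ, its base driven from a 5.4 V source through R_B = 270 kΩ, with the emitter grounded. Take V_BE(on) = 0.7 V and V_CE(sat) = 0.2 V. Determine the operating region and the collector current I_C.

saturation; I_C ≈ 2.5 mA

Assume active: I_B = (5.4 − 0.7)/270 = 0.0174 mA, giving I_C = β·I_B = 3.48 mA.
But then V_CE = 8.3 − 3.48×3.3 = -3.19 V < V_CE(sat) = 0.2 V — impossible in the active region.
So the transistor is saturated. With V_CE = 0.2 V, I_C = (V_CC − 0.2)/R_C = 8.1/3.3 = 2.45 mA.
Check: β·I_B = 3.48 mA > I_C = 2.45 mA, confirming saturation.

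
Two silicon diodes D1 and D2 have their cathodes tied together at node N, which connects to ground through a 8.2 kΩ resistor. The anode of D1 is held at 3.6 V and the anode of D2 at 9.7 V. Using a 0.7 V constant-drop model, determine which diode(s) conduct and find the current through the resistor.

Only D2 conducts; I_R ≈ 1.1 mA

Assume both conduct. Then node N would need to be at both 3.6−0.7 = 2.9 V and 9.7−0.7 = 9 V, which is impossible.
Assume only D2 conducts: V_N = 9.7 − 0.7 = 9 V, so I_R = 9/8.2 = 1.1 mA.
Check D1: its anode-to-cathode voltage is 3.6 − 9 = -5.4 V < 0.7 V, so it is off. The assumption is consistent.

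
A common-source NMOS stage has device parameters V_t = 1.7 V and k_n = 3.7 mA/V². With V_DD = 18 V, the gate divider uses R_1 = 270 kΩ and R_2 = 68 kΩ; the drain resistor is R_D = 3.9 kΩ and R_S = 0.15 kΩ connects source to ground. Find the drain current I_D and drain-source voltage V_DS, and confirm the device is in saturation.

V_G = V_DD·R_2/(R_1+R_2) = 18×68/338 = 3.62 V.
Assume saturation: I_D = (k_n/2)(V_GS − V_t)² with V_GS = V_G − I_D·R_S = 3.62 − 0.15·I_D.
Substituting gives 0.0416·I_D² − 2.07·I_D + 6.83 = 0, with roots I_D = 3.56 or 46.1 mA.
The root I_D = 46.1 mA gives V_GS = -3.29 V ≤ V_t, so take I_D = 3.56 mA.
Then V_GS = 3.09 V and V_DS = V_DD − I_D(R_D+R_S) = 18 − 3.56×4.05 = 3.58 V.
Saturation requires V_DS ≥ V_GS − V_t = 1.39 V; 3.58 ≥ 1.39 ✓.

I_D ≈ 3.6 mA, V_DS ≈ 3.6 V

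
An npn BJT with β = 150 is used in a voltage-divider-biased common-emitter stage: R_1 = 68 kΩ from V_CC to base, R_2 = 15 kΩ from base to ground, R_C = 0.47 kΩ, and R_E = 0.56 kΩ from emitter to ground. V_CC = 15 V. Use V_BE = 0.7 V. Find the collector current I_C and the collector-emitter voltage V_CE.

I_C ≈ 3.1 mA, V_CE ≈ 12 V

Thevenize the base divider: V_Th = V_CC·R_2/(R_1+R_2) = 15×15/83 = 2.71 V, R_Th = R_1‖R_2 = 12.3 kΩ.
Base-emitter loop: V_Th = I_B·R_Th + V_BE + (β+1)I_B·R_E, so I_B = (2.71 − 0.7) / (12.3 + 151×0.56) = 0.0208 mA.
I_C = β·I_B = 150×0.0208 = 3.11 mA, and I_E = (β+1)I_B = 3.14 mA.
V_CE = V_CC − I_C·R_C − I_E·R_E = 15 − 3.11×0.47 − 3.14×0.56 = 11.8 V.
V_CE = 11.8 V > 0.2 V confirms active-region operation.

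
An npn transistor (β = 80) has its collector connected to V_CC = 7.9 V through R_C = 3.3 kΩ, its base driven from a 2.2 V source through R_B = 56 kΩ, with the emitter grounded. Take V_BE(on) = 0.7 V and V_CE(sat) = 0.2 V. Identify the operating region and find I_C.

Assume active. Base-emitter loop: I_B = (V_BB − V_BE)/R_B = (2.2 − 0.7)/56 = 0.0268 mA.
I_C = β·I_B = 80×0.0268 = 2.14 mA.
V_CE = V_CC − I_C·R_C = 7.9 − 2.14×3.3 = 0.829 V > V_CE(sat), so the active-region assumption holds.

active; I_C ≈ 2.1 mA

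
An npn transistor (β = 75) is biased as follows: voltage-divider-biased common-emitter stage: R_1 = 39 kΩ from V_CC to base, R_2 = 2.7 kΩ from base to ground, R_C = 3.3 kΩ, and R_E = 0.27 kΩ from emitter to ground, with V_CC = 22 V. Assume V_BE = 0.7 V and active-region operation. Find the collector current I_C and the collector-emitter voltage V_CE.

Thevenize the base divider: V_Th = V_CC·R_2/(R_1+R_2) = 22×2.7/41.7 = 1.42 V, R_Th = R_1‖R_2 = 2.53 kΩ.
Base-emitter loop: V_Th = I_B·R_Th + V_BE + (β+1)I_B·R_E, so I_B = (1.42 − 0.7) / (2.53 + 76×0.27) = 0.0314 mA.
I_C = β·I_B = 75×0.0314 = 2.36 mA, and I_E = (β+1)I_B = 2.39 mA.
V_CE = V_CC − I_C·R_C − I_E·R_E = 22 − 2.36×3.3 − 2.39×0.27 = 13.6 V.
V_CE = 13.6 V > 0.2 V confirms active-region operation.

I_C ≈ 2.4 mA, V_CE ≈ 14 V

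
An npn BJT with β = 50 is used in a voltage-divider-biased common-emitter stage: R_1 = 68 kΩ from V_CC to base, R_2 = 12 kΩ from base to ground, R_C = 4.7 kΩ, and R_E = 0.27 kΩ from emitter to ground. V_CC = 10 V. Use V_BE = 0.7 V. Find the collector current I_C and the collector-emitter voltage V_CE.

Thevenize the base divider: V_Th = V_CC·R_2/(R_1+R_2) = 10×12/80 = 1.5 V, R_Th = R_1‖R_2 = 10.2 kΩ.
Base-emitter loop: V_Th = I_B·R_Th + V_BE + (β+1)I_B·R_E, so I_B = (1.5 − 0.7) / (10.2 + 51×0.27) = 0.0334 mA.
I_C = β·I_B = 50×0.0334 = 1.67 mA, and I_E = (β+1)I_B = 1.7 mA.
V_CE = V_CC − I_C·R_C − I_E·R_E = 10 − 1.67×4.7 − 1.7×0.27 = 1.7 V.
V_CE = 1.7 V > 0.2 V confirms active-region operation.

I_C ≈ 1.7 mA, V_CE ≈ 1.7 V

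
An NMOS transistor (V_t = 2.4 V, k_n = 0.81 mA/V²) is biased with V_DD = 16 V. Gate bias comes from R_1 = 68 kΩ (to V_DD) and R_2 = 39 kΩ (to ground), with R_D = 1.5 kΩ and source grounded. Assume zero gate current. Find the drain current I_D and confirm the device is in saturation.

I_D ≈ 4.8 mA

V_G = V_DD·R_2/(R_1+R_2) = 16×39/107 = 5.83 V. With the source grounded, V_GS = V_G = 5.83 V.
Assume saturation: I_D = (k_n/2)(V_GS − V_t)² = (0.81/2)×(5.83 − 2.4)² = 0.405×3.43² = 4.77 mA.
V_DS = V_DD − I_D·R_D = 16 − 4.77×1.5 = 8.85 V.
Saturation requires V_DS ≥ V_GS − V_t = 3.43 V; 8.85 ≥ 3.43 ✓.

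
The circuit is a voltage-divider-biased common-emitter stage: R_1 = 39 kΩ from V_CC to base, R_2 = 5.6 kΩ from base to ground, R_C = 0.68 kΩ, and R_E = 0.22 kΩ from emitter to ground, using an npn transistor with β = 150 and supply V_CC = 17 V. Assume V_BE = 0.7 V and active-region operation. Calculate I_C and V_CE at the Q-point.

I_C ≈ 5.6 mA, V_CE ≈ 12 V

Thevenize the base divider: V_Th = V_CC·R_2/(R_1+R_2) = 17×5.6/44.6 = 2.13 V, R_Th = R_1‖R_2 = 4.9 kΩ.
Base-emitter loop: V_Th = I_B·R_Th + V_BE + (β+1)I_B·R_E, so I_B = (2.13 − 0.7) / (4.9 + 151×0.22) = 0.0376 mA.
I_C = β·I_B = 150×0.0376 = 5.65 mA, and I_E = (β+1)I_B = 5.68 mA.
V_CE = V_CC − I_C·R_C − I_E·R_E = 17 − 5.65×0.68 − 5.68×0.22 = 11.9 V.
V_CE = 11.9 V > 0.2 V confirms active-region operation.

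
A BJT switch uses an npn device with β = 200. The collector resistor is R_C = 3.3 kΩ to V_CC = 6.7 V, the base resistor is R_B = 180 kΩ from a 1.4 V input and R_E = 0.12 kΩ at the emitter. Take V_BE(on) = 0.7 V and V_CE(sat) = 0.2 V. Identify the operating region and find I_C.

active; I_C ≈ 0.69 mA

Assume active. Base-emitter loop: I_B = (V_BB − V_BE)/(R_B + (β+1)R_E) = (1.4 − 0.7)/(180 + 201×0.12) = 0.00343 mA.
I_C = β·I_B = 200×0.00343 = 0.686 mA.
V_CE = V_CC − I_C·R_C − I_E·R_E = 6.7 − 0.686×3.3 − 0.689×0.12 = 4.35 V > V_CE(sat), so the active-region assumption holds.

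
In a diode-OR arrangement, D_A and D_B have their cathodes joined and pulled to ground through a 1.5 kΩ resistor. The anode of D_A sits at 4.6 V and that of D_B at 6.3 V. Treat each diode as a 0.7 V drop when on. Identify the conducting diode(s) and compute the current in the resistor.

Assume both conduct. Then node N would need to be at both 4.6−0.7 = 3.9 V and 6.3−0.7 = 5.6 V, which is impossible.
Assume only D_B conducts: V_N = 6.3 − 0.7 = 5.6 V, so I_R = 5.6/1.5 = 3.73 mA.
Check D_A: its anode-to-cathode voltage is 4.6 − 5.6 = -1 V < 0.7 V, so it is off. The assumption is consistent.

Only D_B conducts; I_R ≈ 3.7 mA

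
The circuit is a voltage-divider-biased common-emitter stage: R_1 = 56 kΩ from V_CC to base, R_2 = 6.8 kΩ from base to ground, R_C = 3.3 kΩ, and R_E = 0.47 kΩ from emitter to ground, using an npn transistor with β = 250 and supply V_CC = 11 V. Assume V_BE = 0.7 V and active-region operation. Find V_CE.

Thevenize the base divider: V_Th = V_CC·R_2/(R_1+R_2) = 11×6.8/62.8 = 1.19 V, R_Th = R_1‖R_2 = 6.06 kΩ.
Base-emitter loop: V_Th = I_B·R_Th + V_BE + (β+1)I_B·R_E, so I_B = (1.19 − 0.7) / (6.06 + 251×0.47) = 0.00396 mA.
I_C = β·I_B = 250×0.00396 = 0.99 mA, and I_E = (β+1)I_B = 0.994 mA.
V_CE = V_CC − I_C·R_C − I_E·R_E = 11 − 0.99×3.3 − 0.994×0.47 = 7.27 V.
V_CE = 7.27 V > 0.2 V confirms active-region operation.

V_CE ≈ 7.3 V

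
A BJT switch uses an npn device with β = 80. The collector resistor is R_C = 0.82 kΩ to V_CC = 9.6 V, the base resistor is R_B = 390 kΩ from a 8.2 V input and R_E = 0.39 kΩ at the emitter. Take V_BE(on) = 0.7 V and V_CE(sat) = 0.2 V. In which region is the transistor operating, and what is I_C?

Assume active. Base-emitter loop: I_B = (V_BB − V_BE)/(R_B + (β+1)R_E) = (8.2 − 0.7)/(390 + 81×0.39) = 0.0178 mA.
I_C = β·I_B = 80×0.0178 = 1.42 mA.
V_CE = V_CC − I_C·R_C − I_E·R_E = 9.6 − 1.42×0.82 − 1.44×0.39 = 7.87 V > V_CE(sat), so the active-region assumption holds.

active; I_C ≈ 1.4 mA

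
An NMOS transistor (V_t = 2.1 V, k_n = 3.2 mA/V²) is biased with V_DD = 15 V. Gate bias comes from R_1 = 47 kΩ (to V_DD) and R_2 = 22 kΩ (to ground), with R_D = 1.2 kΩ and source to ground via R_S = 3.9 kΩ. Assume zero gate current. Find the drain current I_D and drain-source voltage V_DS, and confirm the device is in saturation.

I_D ≈ 0.54 mA, V_DS ≈ 12 V

V_G = V_DD·R_2/(R_1+R_2) = 15×22/69 = 4.78 V.
Assume saturation: I_D = (k_n/2)(V_GS − V_t)² with V_GS = V_G − I_D·R_S = 4.78 − 3.9·I_D.
Substituting gives 24.3·I_D² − 34.5·I_D + 11.5 = 0, with roots I_D = 0.539 or 0.878 mA.
The root I_D = 0.878 mA gives V_GS = 1.36 V ≤ V_t, so take I_D = 0.539 mA.
Then V_GS = 2.68 V and V_DS = V_DD − I_D(R_D+R_S) = 15 − 0.539×5.1 = 12.3 V.
Saturation requires V_DS ≥ V_GS − V_t = 0.58 V; 12.3 ≥ 0.58 ✓.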